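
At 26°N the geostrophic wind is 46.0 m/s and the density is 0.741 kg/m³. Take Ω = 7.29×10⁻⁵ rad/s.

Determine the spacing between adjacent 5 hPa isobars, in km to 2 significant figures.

Coriolis parameter at 26°N:
f = 2Ω sin φ = 2 × 7.29×10⁻⁵ × sin 26° = 6.39×10⁻⁵ s⁻¹
Geostrophic balance rearranged: |∂P/∂n| = f ρ V_g
|∂P/∂n| = 6.39×10⁻⁵ × 0.741 × 46.0 = 2.18×10⁻³ Pa/m
Isobar spacing: Δn = ΔP/|∂P/∂n| = 500 Pa / 2.18×10⁻³ Pa/m = 229506 m ≈ 230 km

230 km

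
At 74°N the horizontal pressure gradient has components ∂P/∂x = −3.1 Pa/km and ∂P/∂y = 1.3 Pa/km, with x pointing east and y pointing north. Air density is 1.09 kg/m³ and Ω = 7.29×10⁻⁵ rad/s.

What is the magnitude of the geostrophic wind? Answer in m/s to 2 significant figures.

Coriolis parameter at 74°N:
f = 2Ω sin φ = 2 × 7.29×10⁻⁵ × sin 74° = 1.40×10⁻⁴ s⁻¹
Component geostrophic relations (x east, y north):
u_g = −(1/(fρ)) ∂P/∂y,  v_g = (1/(fρ)) ∂P/∂x
u_g = −(1.3×10⁻³)/(1.40×10⁻⁴ × 1.09) = −8.51 m/s;  v_g = (−3.1×10⁻³)/(1.40×10⁻⁴ × 1.09) = −20.3 m/s
|V_g| = √(u_g² + v_g²) = 22.0 m/s

22 m/s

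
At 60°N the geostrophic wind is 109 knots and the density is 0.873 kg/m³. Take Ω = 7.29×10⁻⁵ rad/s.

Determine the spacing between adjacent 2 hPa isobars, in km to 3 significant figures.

Coriolis parameter at 60°N:
f = 2Ω sin φ = 2 × 7.29×10⁻⁵ × sin 60° = 1.26×10⁻⁴ s⁻¹
Wind speed in SI: 109 knots = 56.1 m/s
Geostrophic balance rearranged: |∂P/∂n| = f ρ V_g
|∂P/∂n| = 1.26×10⁻⁴ × 0.873 × 56.1 = 6.18×10⁻³ Pa/m
Isobar spacing: Δn = ΔP/|∂P/∂n| = 200 Pa / 6.18×10⁻³ Pa/m = 32357 m ≈ 32.4 km

32.4 km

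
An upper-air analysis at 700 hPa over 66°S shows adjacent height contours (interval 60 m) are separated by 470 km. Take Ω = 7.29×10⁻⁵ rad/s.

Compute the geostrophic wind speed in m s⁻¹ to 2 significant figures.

Coriolis parameter at 66°S:
f = 2Ω sin φ = 2 × 7.29×10⁻⁵ × sin 66° = 1.33×10⁻⁴ s⁻¹
Height gradient: |∂Z/∂n| = 60 m / 470000 m = 1.28×10⁻⁴
On a pressure surface, geostrophic balance gives V_g = (g/f)|∂Z/∂n|:
V_g = 9.81 × 1.28×10⁻⁴ / 1.33×10⁻⁴ = 9.40 m/s

9.4 m s⁻¹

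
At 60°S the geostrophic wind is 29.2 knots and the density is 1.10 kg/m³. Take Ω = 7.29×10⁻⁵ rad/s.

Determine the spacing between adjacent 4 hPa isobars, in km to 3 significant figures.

Coriolis parameter at 60°S:
f = 2Ω sin φ = 2 × 7.29×10⁻⁵ × sin 60° = 1.26×10⁻⁴ s⁻¹
Wind speed in SI: 29.2 knots = 15.0 m/s
Geostrophic balance rearranged: |∂P/∂n| = f ρ V_g
|∂P/∂n| = 1.26×10⁻⁴ × 1.10 × 15.0 = 2.09×10⁻³ Pa/m
Isobar spacing: Δn = ΔP/|∂P/∂n| = 400 Pa / 2.09×10⁻³ Pa/m = 191716 m ≈ 192 km

192 km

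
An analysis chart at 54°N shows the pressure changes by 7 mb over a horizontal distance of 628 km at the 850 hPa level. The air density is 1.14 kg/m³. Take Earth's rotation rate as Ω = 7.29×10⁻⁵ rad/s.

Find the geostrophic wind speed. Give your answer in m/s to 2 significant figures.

8.3 m/s

Coriolis parameter at 54°N:
f = 2Ω sin φ = 2 × 7.29×10⁻⁵ × sin 54° = 1.18×10⁻⁴ s⁻¹
Pressure gradient: |∂P/∂n| = 700 Pa / 628000 m = 1.11×10⁻³ Pa/m
Geostrophic balance (pressure-gradient force = Coriolis force):
V_g = (1/(fρ)) |∂P/∂n| = 1.11×10⁻³ / (1.18×10⁻⁴ × 1.14) = 8.29 m/s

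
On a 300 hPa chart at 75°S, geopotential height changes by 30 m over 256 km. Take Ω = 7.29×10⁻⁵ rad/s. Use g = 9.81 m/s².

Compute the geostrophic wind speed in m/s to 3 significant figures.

Coriolis parameter at 75°S:
f = 2Ω sin φ = 2 × 7.29×10⁻⁵ × sin 75° = 1.41×10⁻⁴ s⁻¹
Height gradient: |∂Z/∂n| = 30 m / 256000 m = 1.17×10⁻⁴
On a pressure surface, geostrophic balance gives V_g = (g/f)|∂Z/∂n|:
V_g = 9.81 × 1.17×10⁻⁴ / 1.41×10⁻⁴ = 8.16 m/s

8.16 m/s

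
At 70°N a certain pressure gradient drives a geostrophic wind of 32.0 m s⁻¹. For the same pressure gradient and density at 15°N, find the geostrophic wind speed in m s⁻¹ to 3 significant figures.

116 m s⁻¹

With the same pressure gradient and density, V_g ∝ 1/f ∝ 1/sin φ.
V₂ = V₁ · sin φ₁ / sin φ₂ = 32.0 × sin 70° / sin 15°
V₂ = 32.0 × 0.9397/0.2588 = 116 m s⁻¹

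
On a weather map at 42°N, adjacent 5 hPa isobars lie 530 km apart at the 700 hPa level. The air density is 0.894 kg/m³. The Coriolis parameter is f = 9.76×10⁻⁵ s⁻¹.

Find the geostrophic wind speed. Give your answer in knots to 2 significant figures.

21 knots

Pressure gradient: |∂P/∂n| = 500 Pa / 530000 m = 9.43×10⁻⁴ Pa/m
Geostrophic balance (pressure-gradient force = Coriolis force):
V_g = (1/(fρ)) |∂P/∂n| = 9.43×10⁻⁴ / (9.76×10⁻⁵ × 0.894) = 10.8 m/s
Converting: 10.8 m/s × 1.944 = 21 knots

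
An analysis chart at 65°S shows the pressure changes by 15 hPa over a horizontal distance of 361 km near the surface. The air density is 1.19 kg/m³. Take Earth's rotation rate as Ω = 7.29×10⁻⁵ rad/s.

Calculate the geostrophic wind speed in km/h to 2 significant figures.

95 km/h

Coriolis parameter at 65°S:
f = 2Ω sin φ = 2 × 7.29×10⁻⁵ × sin 65° = 1.32×10⁻⁴ s⁻¹
Pressure gradient: |∂P/∂n| = 1500 Pa / 361000 m = 4.16×10⁻³ Pa/m
Geostrophic balance (pressure-gradient force = Coriolis force):
V_g = (1/(fρ)) |∂P/∂n| = 4.16×10⁻³ / (1.32×10⁻⁴ × 1.19) = 26.4 m/s
Converting: 26.4 m/s × 3.6 = 95 km/h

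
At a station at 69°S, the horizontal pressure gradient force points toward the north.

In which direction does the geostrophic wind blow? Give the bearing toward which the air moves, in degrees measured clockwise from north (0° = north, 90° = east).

270°

The pressure-gradient force points toward the north (bearing 000°).
Geostrophic balance: in the Southern Hemisphere the Coriolis force deflects motion to the left, so the geostrophic wind blows 90° to the left of the pressure-gradient force (low pressure on the right).
Rotating 000° by 90° counterclockwise gives 270° — the wind blows toward the west.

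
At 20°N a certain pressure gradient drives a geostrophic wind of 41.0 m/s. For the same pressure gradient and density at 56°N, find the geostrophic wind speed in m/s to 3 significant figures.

16.9 m/s

With the same pressure gradient and density, V_g ∝ 1/f ∝ 1/sin φ.
V₂ = V₁ · sin φ₁ / sin φ₂ = 41.0 × sin 20° / sin 56°
V₂ = 41.0 × 0.3420/0.8290 = 16.9 m/s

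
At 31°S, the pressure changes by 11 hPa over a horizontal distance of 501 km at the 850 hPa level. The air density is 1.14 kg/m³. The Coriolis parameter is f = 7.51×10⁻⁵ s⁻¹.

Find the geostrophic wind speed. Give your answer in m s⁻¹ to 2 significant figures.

26 m s⁻¹

Pressure gradient: |∂P/∂n| = 1100 Pa / 501000 m = 2.20×10⁻³ Pa/m
Geostrophic balance (pressure-gradient force = Coriolis force):
V_g = (1/(fρ)) |∂P/∂n| = 2.20×10⁻³ / (7.51×10⁻⁵ × 1.14) = 25.6 m/s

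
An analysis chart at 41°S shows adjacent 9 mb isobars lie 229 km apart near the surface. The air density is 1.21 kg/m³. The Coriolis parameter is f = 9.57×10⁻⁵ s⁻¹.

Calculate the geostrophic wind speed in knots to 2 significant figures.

Pressure gradient: |∂P/∂n| = 900 Pa / 229000 m = 3.93×10⁻³ Pa/m
Geostrophic balance (pressure-gradient force = Coriolis force):
V_g = (1/(fρ)) |∂P/∂n| = 3.93×10⁻³ / (9.57×10⁻⁵ × 1.21) = 33.9 m/s
Converting: 33.9 m/s × 1.944 = 66 knots

66 knots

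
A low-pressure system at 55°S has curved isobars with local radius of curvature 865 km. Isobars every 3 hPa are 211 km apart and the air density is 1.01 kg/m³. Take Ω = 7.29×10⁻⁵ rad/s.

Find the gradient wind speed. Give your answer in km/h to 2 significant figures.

38 km/h

Coriolis parameter at 55°S:
f = 2Ω sin φ = 2 × 7.29×10⁻⁵ × sin 55° = 1.19×10⁻⁴ s⁻¹
Pressure gradient: |∂P/∂n| = 300 Pa / 211000 m = 1.42×10⁻³ Pa/m
Geostrophic speed: V_g = |∂P/∂n|/(fρ) = 1.42×10⁻³/(1.19×10⁻⁴ × 1.01) = 11.8 m/s
Around a low, centrifugal force acts outward with Coriolis, so pressure-gradient force balances both:
(1/ρ)|∂P/∂n| = fV + V²/R  →  V² + fR·V − fR·V_g = 0
With fR = 1.19×10⁻⁴ × 865×10³ m = 103 m/s:
V = [−fR + √((fR)² + 4 fR V_g)]/2 = [−103 + √(103² + 4×103×11.8)]/2 = 10.7 m/s
Subgeostrophic (V < V_g = 11.8 m/s), as expected around a low.
Converting: 10.7 m/s × 3.6 = 38 km/h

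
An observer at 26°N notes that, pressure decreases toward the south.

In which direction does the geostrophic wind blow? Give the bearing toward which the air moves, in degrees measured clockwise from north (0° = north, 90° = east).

270°

The pressure-gradient force points toward the south (bearing 180°).
Geostrophic balance: in the Northern Hemisphere the Coriolis force deflects motion to the right, so the geostrophic wind blows 90° to the right of the pressure-gradient force (low pressure on the left).
Rotating 180° by 90° clockwise gives 270° — the wind blows toward the west.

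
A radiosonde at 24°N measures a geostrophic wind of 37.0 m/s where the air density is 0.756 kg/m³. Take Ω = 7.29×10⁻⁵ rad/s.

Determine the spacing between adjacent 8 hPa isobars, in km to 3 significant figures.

Coriolis parameter at 24°N:
f = 2Ω sin φ = 2 × 7.29×10⁻⁵ × sin 24° = 5.93×10⁻⁵ s⁻¹
Geostrophic balance rearranged: |∂P/∂n| = f ρ V_g
|∂P/∂n| = 5.93×10⁻⁵ × 0.756 × 37.0 = 1.66×10⁻³ Pa/m
Isobar spacing: Δn = ΔP/|∂P/∂n| = 800 Pa / 1.66×10⁻³ Pa/m = 482276 m ≈ 482 km

482 km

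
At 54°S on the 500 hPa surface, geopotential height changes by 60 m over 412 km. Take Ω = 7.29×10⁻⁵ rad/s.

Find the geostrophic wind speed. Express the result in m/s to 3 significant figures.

12.1 m/s

Coriolis parameter at 54°S:
f = 2Ω sin φ = 2 × 7.29×10⁻⁵ × sin 54° = 1.18×10⁻⁴ s⁻¹
Height gradient: |∂Z/∂n| = 60 m / 412000 m = 1.46×10⁻⁴
On a pressure surface, geostrophic balance gives V_g = (g/f)|∂Z/∂n|:
V_g = 9.81 × 1.46×10⁻⁴ / 1.18×10⁻⁴ = 12.1 m/s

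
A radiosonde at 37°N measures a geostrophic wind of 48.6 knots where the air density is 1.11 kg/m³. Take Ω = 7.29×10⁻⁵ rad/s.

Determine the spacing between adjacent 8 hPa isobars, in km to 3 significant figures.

329 km

Coriolis parameter at 37°N:
f = 2Ω sin φ = 2 × 7.29×10⁻⁵ × sin 37° = 8.77×10⁻⁵ s⁻¹
Wind speed in SI: 48.6 knots = 25.0 m/s
Geostrophic balance rearranged: |∂P/∂n| = f ρ V_g
|∂P/∂n| = 8.77×10⁻⁵ × 1.11 × 25.0 = 2.44×10⁻³ Pa/m
Isobar spacing: Δn = ΔP/|∂P/∂n| = 800 Pa / 2.44×10⁻³ Pa/m = 328528 m ≈ 329 km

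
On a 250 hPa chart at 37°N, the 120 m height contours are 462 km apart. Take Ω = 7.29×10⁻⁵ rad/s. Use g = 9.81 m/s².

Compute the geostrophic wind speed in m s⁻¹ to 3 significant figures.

Coriolis parameter at 37°N:
f = 2Ω sin φ = 2 × 7.29×10⁻⁵ × sin 37° = 8.77×10⁻⁵ s⁻¹
Height gradient: |∂Z/∂n| = 120 m / 462000 m = 2.60×10⁻⁴
On a pressure surface, geostrophic balance gives V_g = (g/f)|∂Z/∂n|:
V_g = 9.81 × 2.60×10⁻⁴ / 8.77×10⁻⁵ = 29.0 m/s

29.0 m s⁻¹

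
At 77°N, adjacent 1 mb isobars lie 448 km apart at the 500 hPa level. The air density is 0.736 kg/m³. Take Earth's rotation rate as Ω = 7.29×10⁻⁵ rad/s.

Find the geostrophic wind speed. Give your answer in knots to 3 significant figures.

Coriolis parameter at 77°N:
f = 2Ω sin φ = 2 × 7.29×10⁻⁵ × sin 77° = 1.42×10⁻⁴ s⁻¹
Pressure gradient: |∂P/∂n| = 100 Pa / 448000 m = 2.23×10⁻⁴ Pa/m
Geostrophic balance (pressure-gradient force = Coriolis force):
V_g = (1/(fρ)) |∂P/∂n| = 2.23×10⁻⁴ / (1.42×10⁻⁴ × 0.736) = 2.13 m/s
Converting: 2.13 m/s × 1.944 = 4.15 knots

4.15 knots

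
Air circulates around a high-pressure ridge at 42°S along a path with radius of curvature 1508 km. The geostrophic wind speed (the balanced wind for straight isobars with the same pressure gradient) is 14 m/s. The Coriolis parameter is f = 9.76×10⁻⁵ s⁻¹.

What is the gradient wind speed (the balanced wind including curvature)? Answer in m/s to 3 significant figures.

15.7 m/s

Around a high, pressure-gradient force acts outward with centrifugal, so Coriolis balances both:
fV = (1/ρ)|∂P/∂n| + V²/R  →  V² − fR·V + fR·V_g = 0
With fR = 9.76×10⁻⁵ × 1508×10³ m = 147 m/s:
V = [fR − √((fR)² − 4 fR V_g)]/2 = [147 − √(147² − 4×147×14)]/2 = 15.7 m/s
Supergeostrophic (V > V_g = 14 m/s), as expected around a high.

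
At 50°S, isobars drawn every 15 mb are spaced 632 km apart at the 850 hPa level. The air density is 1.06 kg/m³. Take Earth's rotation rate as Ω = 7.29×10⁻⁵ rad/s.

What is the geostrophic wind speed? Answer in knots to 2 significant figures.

39 knots

Coriolis parameter at 50°S:
f = 2Ω sin φ = 2 × 7.29×10⁻⁵ × sin 50° = 1.12×10⁻⁴ s⁻¹
Pressure gradient: |∂P/∂n| = 1500 Pa / 632000 m = 2.37×10⁻³ Pa/m
Geostrophic balance (pressure-gradient force = Coriolis force):
V_g = (1/(fρ)) |∂P/∂n| = 2.37×10⁻³ / (1.12×10⁻⁴ × 1.06) = 20.0 m/s
Converting: 20.0 m/s × 1.944 = 39 knots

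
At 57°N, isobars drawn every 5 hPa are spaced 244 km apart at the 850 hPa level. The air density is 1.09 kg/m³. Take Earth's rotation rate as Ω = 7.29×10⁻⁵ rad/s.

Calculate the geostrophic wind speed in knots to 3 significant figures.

29.9 knots

Coriolis parameter at 57°N:
f = 2Ω sin φ = 2 × 7.29×10⁻⁵ × sin 57° = 1.22×10⁻⁴ s⁻¹
Pressure gradient: |∂P/∂n| = 500 Pa / 244000 m = 2.05×10⁻³ Pa/m
Geostrophic balance (pressure-gradient force = Coriolis force):
V_g = (1/(fρ)) |∂P/∂n| = 2.05×10⁻³ / (1.22×10⁻⁴ × 1.09) = 15.4 m/s
Converting: 15.4 m/s × 1.944 = 29.9 knots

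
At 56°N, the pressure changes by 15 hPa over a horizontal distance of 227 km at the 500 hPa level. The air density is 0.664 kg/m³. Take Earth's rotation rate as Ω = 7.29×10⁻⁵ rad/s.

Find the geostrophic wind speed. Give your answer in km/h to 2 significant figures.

300 km/h

Coriolis parameter at 56°N:
f = 2Ω sin φ = 2 × 7.29×10⁻⁵ × sin 56° = 1.21×10⁻⁴ s⁻¹
Pressure gradient: |∂P/∂n| = 1500 Pa / 227000 m = 6.61×10⁻³ Pa/m
Geostrophic balance (pressure-gradient force = Coriolis force):
V_g = (1/(fρ)) |∂P/∂n| = 6.61×10⁻³ / (1.21×10⁻⁴ × 0.664) = 82.3 m/s
Converting: 82.3 m/s × 3.6 = 300 km/h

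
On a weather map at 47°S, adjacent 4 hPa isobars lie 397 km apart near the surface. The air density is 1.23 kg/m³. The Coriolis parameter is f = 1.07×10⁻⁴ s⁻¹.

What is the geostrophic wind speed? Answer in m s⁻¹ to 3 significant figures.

7.66 m s⁻¹

Pressure gradient: |∂P/∂n| = 400 Pa / 397000 m = 1.01×10⁻³ Pa/m
Geostrophic balance (pressure-gradient force = Coriolis force):
V_g = (1/(fρ)) |∂P/∂n| = 1.01×10⁻³ / (1.07×10⁻⁴ × 1.23) = 7.66 m/s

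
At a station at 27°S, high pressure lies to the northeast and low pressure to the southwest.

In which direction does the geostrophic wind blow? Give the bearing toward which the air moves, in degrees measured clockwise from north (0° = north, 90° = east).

135°

The pressure-gradient force points toward the southwest (bearing 225°).
Geostrophic balance: in the Southern Hemisphere the Coriolis force deflects motion to the left, so the geostrophic wind blows 90° to the left of the pressure-gradient force (low pressure on the right).
Rotating 225° by 90° counterclockwise gives 135° — the wind blows toward the southeast.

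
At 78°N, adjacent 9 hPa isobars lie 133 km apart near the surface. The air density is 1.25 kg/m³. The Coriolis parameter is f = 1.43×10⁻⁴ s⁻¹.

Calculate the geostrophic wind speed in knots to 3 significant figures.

Pressure gradient: |∂P/∂n| = 900 Pa / 133000 m = 6.77×10⁻³ Pa/m
Geostrophic balance (pressure-gradient force = Coriolis force):
V_g = (1/(fρ)) |∂P/∂n| = 6.77×10⁻³ / (1.43×10⁻⁴ × 1.25) = 37.9 m/s
Converting: 37.9 m/s × 1.944 = 73.6 knots

73.6 knots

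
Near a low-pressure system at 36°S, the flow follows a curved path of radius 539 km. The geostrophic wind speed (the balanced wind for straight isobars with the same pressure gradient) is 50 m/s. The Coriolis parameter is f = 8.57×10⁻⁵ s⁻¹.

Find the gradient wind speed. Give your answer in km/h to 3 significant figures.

Around a low, centrifugal force acts outward with Coriolis, so pressure-gradient force balances both:
(1/ρ)|∂P/∂n| = fV + V²/R  →  V² + fR·V − fR·V_g = 0
With fR = 8.57×10⁻⁵ × 539×10³ m = 46.2 m/s:
V = [−fR + √((fR)² + 4 fR V_g)]/2 = [−46.2 + √(46.2² + 4×46.2×50)]/2 = 30.2 m/s
Subgeostrophic (V < V_g = 50 m/s), as expected around a low.
Converting: 30.2 m/s × 3.6 = 109 km/h

109 km/h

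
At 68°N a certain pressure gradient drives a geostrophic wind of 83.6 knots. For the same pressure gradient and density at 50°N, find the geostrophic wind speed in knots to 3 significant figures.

101 knots

With the same pressure gradient and density, V_g ∝ 1/f ∝ 1/sin φ.
V₂ = V₁ · sin φ₁ / sin φ₂ = 83.6 × sin 68° / sin 50°
V₂ = 83.6 × 0.9272/0.7660 = 101 knots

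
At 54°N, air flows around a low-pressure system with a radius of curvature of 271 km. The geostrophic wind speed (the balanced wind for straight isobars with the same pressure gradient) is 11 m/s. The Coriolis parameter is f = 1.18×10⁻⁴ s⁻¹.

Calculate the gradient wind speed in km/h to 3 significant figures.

Around a low, centrifugal force acts outward with Coriolis, so pressure-gradient force balances both:
(1/ρ)|∂P/∂n| = fV + V²/R  →  V² + fR·V − fR·V_g = 0
With fR = 1.18×10⁻⁴ × 271×10³ m = 32.0 m/s:
V = [−fR + √((fR)² + 4 fR V_g)]/2 = [−32.0 + √(32.0² + 4×32.0×11)]/2 = 8.66 m/s
Subgeostrophic (V < V_g = 11 m/s), as expected around a low.
Converting: 8.66 m/s × 3.6 = 31.2 km/h

31.2 km/h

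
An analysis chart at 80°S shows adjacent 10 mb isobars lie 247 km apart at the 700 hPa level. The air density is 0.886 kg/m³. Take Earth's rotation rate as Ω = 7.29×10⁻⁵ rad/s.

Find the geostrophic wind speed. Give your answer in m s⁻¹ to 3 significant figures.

Coriolis parameter at 80°S:
f = 2Ω sin φ = 2 × 7.29×10⁻⁵ × sin 80° = 1.44×10⁻⁴ s⁻¹
Pressure gradient: |∂P/∂n| = 1000 Pa / 247000 m = 4.05×10⁻³ Pa/m
Geostrophic balance (pressure-gradient force = Coriolis force):
V_g = (1/(fρ)) |∂P/∂n| = 4.05×10⁻³ / (1.44×10⁻⁴ × 0.886) = 31.8 m/s

31.8 m s⁻¹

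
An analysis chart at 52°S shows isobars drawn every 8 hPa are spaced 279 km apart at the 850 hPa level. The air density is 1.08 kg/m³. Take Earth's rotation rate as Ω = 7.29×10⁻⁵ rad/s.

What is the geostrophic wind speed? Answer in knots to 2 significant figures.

Coriolis parameter at 52°S:
f = 2Ω sin φ = 2 × 7.29×10⁻⁵ × sin 52° = 1.15×10⁻⁴ s⁻¹
Pressure gradient: |∂P/∂n| = 800 Pa / 279000 m = 2.87×10⁻³ Pa/m
Geostrophic balance (pressure-gradient force = Coriolis force):
V_g = (1/(fρ)) |∂P/∂n| = 2.87×10⁻³ / (1.15×10⁻⁴ × 1.08) = 23.1 m/s
Converting: 23.1 m/s × 1.944 = 45 knots

45 knots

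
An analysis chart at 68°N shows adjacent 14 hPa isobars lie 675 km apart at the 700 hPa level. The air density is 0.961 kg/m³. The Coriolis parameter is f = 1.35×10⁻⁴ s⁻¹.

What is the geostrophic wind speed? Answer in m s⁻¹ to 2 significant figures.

16 m s⁻¹

Pressure gradient: |∂P/∂n| = 1400 Pa / 675000 m = 2.07×10⁻³ Pa/m
Geostrophic balance (pressure-gradient force = Coriolis force):
V_g = (1/(fρ)) |∂P/∂n| = 2.07×10⁻³ / (1.35×10⁻⁴ × 0.961) = 16.0 m/s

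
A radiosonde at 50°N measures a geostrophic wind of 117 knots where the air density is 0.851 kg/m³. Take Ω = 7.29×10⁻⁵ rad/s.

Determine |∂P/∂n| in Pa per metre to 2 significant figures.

Coriolis parameter at 50°N:
f = 2Ω sin φ = 2 × 7.29×10⁻⁵ × sin 50° = 1.12×10⁻⁴ s⁻¹
Wind speed in SI: 117 knots = 60.2 m/s
Geostrophic balance rearranged: |∂P/∂n| = f ρ V_g
|∂P/∂n| = 1.12×10⁻⁴ × 0.851 × 60.2 = 5.72×10⁻³ Pa/m

5.7×10⁻³ Pa/m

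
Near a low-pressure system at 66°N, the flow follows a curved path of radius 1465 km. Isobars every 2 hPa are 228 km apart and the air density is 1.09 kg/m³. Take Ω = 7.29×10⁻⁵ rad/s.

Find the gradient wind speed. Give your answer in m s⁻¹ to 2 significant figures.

5.9 m s⁻¹

Coriolis parameter at 66°N:
f = 2Ω sin φ = 2 × 7.29×10⁻⁵ × sin 66° = 1.33×10⁻⁴ s⁻¹
Pressure gradient: |∂P/∂n| = 200 Pa / 228000 m = 8.77×10⁻⁴ Pa/m
Geostrophic speed: V_g = |∂P/∂n|/(fρ) = 8.77×10⁻⁴/(1.33×10⁻⁴ × 1.09) = 6.04 m/s
Around a low, centrifugal force acts outward with Coriolis, so pressure-gradient force balances both:
(1/ρ)|∂P/∂n| = fV + V²/R  →  V² + fR·V − fR·V_g = 0
With fR = 1.33×10⁻⁴ × 1465×10³ m = 195 m/s:
V = [−fR + √((fR)² + 4 fR V_g)]/2 = [−195 + √(195² + 4×195×6.04)]/2 = 5.87 m/s
Subgeostrophic (V < V_g = 6.04 m/s), as expected around a low.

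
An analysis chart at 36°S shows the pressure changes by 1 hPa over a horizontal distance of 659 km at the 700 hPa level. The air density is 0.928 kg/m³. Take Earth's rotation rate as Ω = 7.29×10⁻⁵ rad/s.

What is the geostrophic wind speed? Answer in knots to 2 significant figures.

Coriolis parameter at 36°S:
f = 2Ω sin φ = 2 × 7.29×10⁻⁵ × sin 36° = 8.57×10⁻⁵ s⁻¹
Pressure gradient: |∂P/∂n| = 100 Pa / 659000 m = 1.52×10⁻⁴ Pa/m
Geostrophic balance (pressure-gradient force = Coriolis force):
V_g = (1/(fρ)) |∂P/∂n| = 1.52×10⁻⁴ / (8.57×10⁻⁵ × 0.928) = 1.91 m/s
Converting: 1.91 m/s × 1.944 = 3.7 knots

3.7 knots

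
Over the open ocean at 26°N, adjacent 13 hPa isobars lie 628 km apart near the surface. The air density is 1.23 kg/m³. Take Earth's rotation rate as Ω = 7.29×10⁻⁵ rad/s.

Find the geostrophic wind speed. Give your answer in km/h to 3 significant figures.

Coriolis parameter at 26°N:
f = 2Ω sin φ = 2 × 7.29×10⁻⁵ × sin 26° = 6.39×10⁻⁵ s⁻¹
Pressure gradient: |∂P/∂n| = 1300 Pa / 628000 m = 2.07×10⁻³ Pa/m
Geostrophic balance (pressure-gradient force = Coriolis force):
V_g = (1/(fρ)) |∂P/∂n| = 2.07×10⁻³ / (6.39×10⁻⁵ × 1.23) = 26.3 m/s
Converting: 26.3 m/s × 3.6 = 94.8 km/h

94.8 km/h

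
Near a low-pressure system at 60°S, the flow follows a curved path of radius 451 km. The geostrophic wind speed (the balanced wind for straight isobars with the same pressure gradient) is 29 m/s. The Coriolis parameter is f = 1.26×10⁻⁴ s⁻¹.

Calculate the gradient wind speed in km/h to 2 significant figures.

76 km/h

Around a low, centrifugal force acts outward with Coriolis, so pressure-gradient force balances both:
(1/ρ)|∂P/∂n| = fV + V²/R  →  V² + fR·V − fR·V_g = 0
With fR = 1.26×10⁻⁴ × 451×10³ m = 56.8 m/s:
V = [−fR + √((fR)² + 4 fR V_g)]/2 = [−56.8 + √(56.8² + 4×56.8×29)]/2 = 21.1 m/s
Subgeostrophic (V < V_g = 29 m/s), as expected around a low.
Converting: 21.1 m/s × 3.6 = 76 km/h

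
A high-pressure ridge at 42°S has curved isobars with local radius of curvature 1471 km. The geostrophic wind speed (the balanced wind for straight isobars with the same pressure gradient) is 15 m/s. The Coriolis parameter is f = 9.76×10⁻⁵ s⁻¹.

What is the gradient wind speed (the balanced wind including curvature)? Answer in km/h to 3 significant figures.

61.3 km/h

Around a high, pressure-gradient force acts outward with centrifugal, so Coriolis balances both:
fV = (1/ρ)|∂P/∂n| + V²/R  →  V² − fR·V + fR·V_g = 0
With fR = 9.76×10⁻⁵ × 1471×10³ m = 144 m/s:
V = [fR − √((fR)² − 4 fR V_g)]/2 = [144 − √(144² − 4×144×15)]/2 = 17 m/s
Supergeostrophic (V > V_g = 15 m/s), as expected around a high.
Converting: 17 m/s × 3.6 = 61.3 km/h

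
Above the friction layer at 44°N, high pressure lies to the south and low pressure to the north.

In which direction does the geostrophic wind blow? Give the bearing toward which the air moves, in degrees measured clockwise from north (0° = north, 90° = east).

The pressure-gradient force points toward the north (bearing 000°).
Geostrophic balance: in the Northern Hemisphere the Coriolis force deflects motion to the right, so the geostrophic wind blows 90° to the right of the pressure-gradient force (low pressure on the left).
Rotating 000° by 90° clockwise gives 090° — the wind blows toward the east.

090°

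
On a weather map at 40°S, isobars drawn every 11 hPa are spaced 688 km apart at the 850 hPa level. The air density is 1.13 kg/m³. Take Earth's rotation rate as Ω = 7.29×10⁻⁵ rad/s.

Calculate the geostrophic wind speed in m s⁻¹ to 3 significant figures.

15.1 m s⁻¹

Coriolis parameter at 40°S:
f = 2Ω sin φ = 2 × 7.29×10⁻⁵ × sin 40° = 9.37×10⁻⁵ s⁻¹
Pressure gradient: |∂P/∂n| = 1100 Pa / 688000 m = 1.60×10⁻³ Pa/m
Geostrophic balance (pressure-gradient force = Coriolis force):
V_g = (1/(fρ)) |∂P/∂n| = 1.60×10⁻³ / (9.37×10⁻⁵ × 1.13) = 15.1 m/s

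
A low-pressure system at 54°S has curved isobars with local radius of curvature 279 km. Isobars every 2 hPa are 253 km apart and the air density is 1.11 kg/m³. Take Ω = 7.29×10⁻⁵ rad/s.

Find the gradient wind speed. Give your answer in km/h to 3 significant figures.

Coriolis parameter at 54°S:
f = 2Ω sin φ = 2 × 7.29×10⁻⁵ × sin 54° = 1.18×10⁻⁴ s⁻¹
Pressure gradient: |∂P/∂n| = 200 Pa / 253000 m = 7.91×10⁻⁴ Pa/m
Geostrophic speed: V_g = |∂P/∂n|/(fρ) = 7.91×10⁻⁴/(1.18×10⁻⁴ × 1.11) = 6.04 m/s
Around a low, centrifugal force acts outward with Coriolis, so pressure-gradient force balances both:
(1/ρ)|∂P/∂n| = fV + V²/R  →  V² + fR·V − fR·V_g = 0
With fR = 1.18×10⁻⁴ × 279×10³ m = 32.9 m/s:
V = [−fR + √((fR)² + 4 fR V_g)]/2 = [−32.9 + √(32.9² + 4×32.9×6.04)]/2 = 5.21 m/s
Subgeostrophic (V < V_g = 6.04 m/s), as expected around a low.
Converting: 5.21 m/s × 3.6 = 18.8 km/h

18.8 km/h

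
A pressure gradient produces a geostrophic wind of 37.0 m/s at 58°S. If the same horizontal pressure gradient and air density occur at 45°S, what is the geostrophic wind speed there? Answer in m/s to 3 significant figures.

With the same pressure gradient and density, V_g ∝ 1/f ∝ 1/sin φ.
V₂ = V₁ · sin φ₁ / sin φ₂ = 37.0 × sin 58° / sin 45°
V₂ = 37.0 × 0.8480/0.7071 = 44.4 m/s

44.4 m/s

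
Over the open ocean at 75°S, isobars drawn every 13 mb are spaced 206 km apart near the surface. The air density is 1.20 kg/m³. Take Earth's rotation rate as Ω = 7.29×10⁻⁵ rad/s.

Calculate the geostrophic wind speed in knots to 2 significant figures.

Coriolis parameter at 75°S:
f = 2Ω sin φ = 2 × 7.29×10⁻⁵ × sin 75° = 1.41×10⁻⁴ s⁻¹
Pressure gradient: |∂P/∂n| = 1300 Pa / 206000 m = 6.31×10⁻³ Pa/m
Geostrophic balance (pressure-gradient force = Coriolis force):
V_g = (1/(fρ)) |∂P/∂n| = 6.31×10⁻³ / (1.41×10⁻⁴ × 1.20) = 37.3 m/s
Converting: 37.3 m/s × 1.944 = 73 knots

73 knots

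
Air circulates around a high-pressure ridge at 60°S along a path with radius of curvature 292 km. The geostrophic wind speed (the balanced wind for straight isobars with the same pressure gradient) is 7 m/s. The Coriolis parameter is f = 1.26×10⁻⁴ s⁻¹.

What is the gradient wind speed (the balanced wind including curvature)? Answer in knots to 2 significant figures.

18 knots

Around a high, pressure-gradient force acts outward with centrifugal, so Coriolis balances both:
fV = (1/ρ)|∂P/∂n| + V²/R  →  V² − fR·V + fR·V_g = 0
With fR = 1.26×10⁻⁴ × 292×10³ m = 36.8 m/s:
V = [fR − √((fR)² − 4 fR V_g)]/2 = [36.8 − √(36.8² − 4×36.8×7)]/2 = 9.4 m/s
Supergeostrophic (V > V_g = 7 m/s), as expected around a high.
Converting: 9.4 m/s × 1.944 = 18 knots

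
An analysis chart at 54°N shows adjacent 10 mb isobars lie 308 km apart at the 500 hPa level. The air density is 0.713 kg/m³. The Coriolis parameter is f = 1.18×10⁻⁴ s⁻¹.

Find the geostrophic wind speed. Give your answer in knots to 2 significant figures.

Pressure gradient: |∂P/∂n| = 1000 Pa / 308000 m = 3.25×10⁻³ Pa/m
Geostrophic balance (pressure-gradient force = Coriolis force):
V_g = (1/(fρ)) |∂P/∂n| = 3.25×10⁻³ / (1.18×10⁻⁴ × 0.713) = 38.6 m/s
Converting: 38.6 m/s × 1.944 = 75 knots

75 knots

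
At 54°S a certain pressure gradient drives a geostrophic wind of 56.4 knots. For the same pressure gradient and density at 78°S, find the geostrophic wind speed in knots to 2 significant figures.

With the same pressure gradient and density, V_g ∝ 1/f ∝ 1/sin φ.
V₂ = V₁ · sin φ₁ / sin φ₂ = 56.4 × sin 54° / sin 78°
V₂ = 56.4 × 0.8090/0.9781 = 47 knots

47 knots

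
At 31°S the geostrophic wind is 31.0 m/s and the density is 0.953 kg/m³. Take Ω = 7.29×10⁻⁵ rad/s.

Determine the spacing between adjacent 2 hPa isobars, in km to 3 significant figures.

Coriolis parameter at 31°S:
f = 2Ω sin φ = 2 × 7.29×10⁻⁵ × sin 31° = 7.51×10⁻⁵ s⁻¹
Geostrophic balance rearranged: |∂P/∂n| = f ρ V_g
|∂P/∂n| = 7.51×10⁻⁵ × 0.953 × 31.0 = 2.22×10⁻³ Pa/m
Isobar spacing: Δn = ΔP/|∂P/∂n| = 200 Pa / 2.22×10⁻³ Pa/m = 90153 m ≈ 90.2 km

90.2 km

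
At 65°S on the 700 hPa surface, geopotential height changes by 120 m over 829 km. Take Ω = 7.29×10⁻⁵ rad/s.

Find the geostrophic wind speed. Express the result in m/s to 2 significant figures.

Coriolis parameter at 65°S:
f = 2Ω sin φ = 2 × 7.29×10⁻⁵ × sin 65° = 1.32×10⁻⁴ s⁻¹
Height gradient: |∂Z/∂n| = 120 m / 829000 m = 1.45×10⁻⁴
On a pressure surface, geostrophic balance gives V_g = (g/f)|∂Z/∂n|:
V_g = 9.81 × 1.45×10⁻⁴ / 1.32×10⁻⁴ = 10.7 m/s

11 m/s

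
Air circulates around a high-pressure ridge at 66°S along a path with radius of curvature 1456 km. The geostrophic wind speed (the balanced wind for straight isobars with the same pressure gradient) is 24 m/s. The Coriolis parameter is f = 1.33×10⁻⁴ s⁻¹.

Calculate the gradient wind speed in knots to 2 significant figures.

Around a high, pressure-gradient force acts outward with centrifugal, so Coriolis balances both:
fV = (1/ρ)|∂P/∂n| + V²/R  →  V² − fR·V + fR·V_g = 0
With fR = 1.33×10⁻⁴ × 1456×10³ m = 194 m/s:
V = [fR − √((fR)² − 4 fR V_g)]/2 = [194 − √(194² − 4×194×24)]/2 = 28.1 m/s
Supergeostrophic (V > V_g = 24 m/s), as expected around a high.
Converting: 28.1 m/s × 1.944 = 55 knots

55 knots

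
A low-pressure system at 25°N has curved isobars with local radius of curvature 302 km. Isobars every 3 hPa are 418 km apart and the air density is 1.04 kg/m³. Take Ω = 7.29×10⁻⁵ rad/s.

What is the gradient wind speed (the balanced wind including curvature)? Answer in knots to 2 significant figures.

15 knots

Coriolis parameter at 25°N:
f = 2Ω sin φ = 2 × 7.29×10⁻⁵ × sin 25° = 6.16×10⁻⁵ s⁻¹
Pressure gradient: |∂P/∂n| = 300 Pa / 418000 m = 7.18×10⁻⁴ Pa/m
Geostrophic speed: V_g = |∂P/∂n|/(fρ) = 7.18×10⁻⁴/(6.16×10⁻⁵ × 1.04) = 11.2 m/s
Around a low, centrifugal force acts outward with Coriolis, so pressure-gradient force balances both:
(1/ρ)|∂P/∂n| = fV + V²/R  →  V² + fR·V − fR·V_g = 0
With fR = 6.16×10⁻⁵ × 302×10³ m = 18.6 m/s:
V = [−fR + √((fR)² + 4 fR V_g)]/2 = [−18.6 + √(18.6² + 4×18.6×11.2)]/2 = 7.87 m/s
Subgeostrophic (V < V_g = 11.2 m/s), as expected around a low.
Converting: 7.87 m/s × 1.944 = 15 knots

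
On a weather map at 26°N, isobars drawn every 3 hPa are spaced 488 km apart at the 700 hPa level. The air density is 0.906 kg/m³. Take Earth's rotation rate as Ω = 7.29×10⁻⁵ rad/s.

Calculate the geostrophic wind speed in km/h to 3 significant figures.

Coriolis parameter at 26°N:
f = 2Ω sin φ = 2 × 7.29×10⁻⁵ × sin 26° = 6.39×10⁻⁵ s⁻¹
Pressure gradient: |∂P/∂n| = 300 Pa / 488000 m = 6.15×10⁻⁴ Pa/m
Geostrophic balance (pressure-gradient force = Coriolis force):
V_g = (1/(fρ)) |∂P/∂n| = 6.15×10⁻⁴ / (6.39×10⁻⁵ × 0.906) = 10.6 m/s
Converting: 10.6 m/s × 3.6 = 38.2 km/h

38.2 km/h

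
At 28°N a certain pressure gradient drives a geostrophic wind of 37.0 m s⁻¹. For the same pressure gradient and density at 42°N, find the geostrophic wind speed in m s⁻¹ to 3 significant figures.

26.0 m s⁻¹

With the same pressure gradient and density, V_g ∝ 1/f ∝ 1/sin φ.
V₂ = V₁ · sin φ₁ / sin φ₂ = 37.0 × sin 28° / sin 42°
V₂ = 37.0 × 0.4695/0.6691 = 26.0 m s⁻¹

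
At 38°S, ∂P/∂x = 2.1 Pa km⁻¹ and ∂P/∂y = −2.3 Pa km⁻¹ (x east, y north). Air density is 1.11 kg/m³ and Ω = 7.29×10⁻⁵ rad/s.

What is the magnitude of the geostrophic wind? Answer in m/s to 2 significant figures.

31 m/s

Coriolis parameter at 38°S:
f = 2Ω sin φ = 2 × 7.29×10⁻⁵ × sin 38° = 8.98×10⁻⁵ s⁻¹
In the Southern Hemisphere f is negative: f = −8.98×10⁻⁵ s⁻¹.
Component geostrophic relations (x east, y north):
u_g = −(1/(fρ)) ∂P/∂y,  v_g = (1/(fρ)) ∂P/∂x
u_g = −(−2.3×10⁻³)/(−8.98×10⁻⁵ × 1.11) = −23.1 m/s;  v_g = (2.1×10⁻³)/(−8.98×10⁻⁵ × 1.11) = −21.1 m/s
|V_g| = √(u_g² + v_g²) = 31.3 m/s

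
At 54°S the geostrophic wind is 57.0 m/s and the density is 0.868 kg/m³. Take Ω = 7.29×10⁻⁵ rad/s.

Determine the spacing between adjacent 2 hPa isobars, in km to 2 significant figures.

Coriolis parameter at 54°S:
f = 2Ω sin φ = 2 × 7.29×10⁻⁵ × sin 54° = 1.18×10⁻⁴ s⁻¹
Geostrophic balance rearranged: |∂P/∂n| = f ρ V_g
|∂P/∂n| = 1.18×10⁻⁴ × 0.868 × 57.0 = 5.84×10⁻³ Pa/m
Isobar spacing: Δn = ΔP/|∂P/∂n| = 200 Pa / 5.84×10⁻³ Pa/m = 34270 m ≈ 34 km

34 km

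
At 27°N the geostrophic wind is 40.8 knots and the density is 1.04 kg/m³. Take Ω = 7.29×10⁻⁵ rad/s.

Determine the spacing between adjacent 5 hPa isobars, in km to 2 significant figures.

Coriolis parameter at 27°N:
f = 2Ω sin φ = 2 × 7.29×10⁻⁵ × sin 27° = 6.62×10⁻⁵ s⁻¹
Wind speed in SI: 40.8 knots = 21.0 m/s
Geostrophic balance rearranged: |∂P/∂n| = f ρ V_g
|∂P/∂n| = 6.62×10⁻⁵ × 1.04 × 21.0 = 1.44×10⁻³ Pa/m
Isobar spacing: Δn = ΔP/|∂P/∂n| = 500 Pa / 1.44×10⁻³ Pa/m = 346046 m ≈ 350 km

350 km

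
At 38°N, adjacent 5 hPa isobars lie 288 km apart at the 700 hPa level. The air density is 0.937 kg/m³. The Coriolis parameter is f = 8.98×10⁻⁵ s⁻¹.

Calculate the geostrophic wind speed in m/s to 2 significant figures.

Pressure gradient: |∂P/∂n| = 500 Pa / 288000 m = 1.74×10⁻³ Pa/m
Geostrophic balance (pressure-gradient force = Coriolis force):
V_g = (1/(fρ)) |∂P/∂n| = 1.74×10⁻³ / (8.98×10⁻⁵ × 0.937) = 20.6 m/s

21 m/s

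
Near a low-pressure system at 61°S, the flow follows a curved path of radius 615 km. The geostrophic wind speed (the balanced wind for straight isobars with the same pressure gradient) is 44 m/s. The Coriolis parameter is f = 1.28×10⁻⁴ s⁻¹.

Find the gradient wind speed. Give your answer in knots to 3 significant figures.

Around a low, centrifugal force acts outward with Coriolis, so pressure-gradient force balances both:
(1/ρ)|∂P/∂n| = fV + V²/R  →  V² + fR·V − fR·V_g = 0
With fR = 1.28×10⁻⁴ × 615×10³ m = 78.7 m/s:
V = [−fR + √((fR)² + 4 fR V_g)]/2 = [−78.7 + √(78.7² + 4×78.7×44)]/2 = 31.4 m/s
Subgeostrophic (V < V_g = 44 m/s), as expected around a low.
Converting: 31.4 m/s × 1.944 = 61.1 knots

61.1 knots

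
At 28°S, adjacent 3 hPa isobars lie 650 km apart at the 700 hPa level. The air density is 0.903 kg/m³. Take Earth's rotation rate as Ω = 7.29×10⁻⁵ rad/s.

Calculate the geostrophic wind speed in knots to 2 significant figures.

Coriolis parameter at 28°S:
f = 2Ω sin φ = 2 × 7.29×10⁻⁵ × sin 28° = 6.84×10⁻⁵ s⁻¹
Pressure gradient: |∂P/∂n| = 300 Pa / 650000 m = 4.62×10⁻⁴ Pa/m
Geostrophic balance (pressure-gradient force = Coriolis force):
V_g = (1/(fρ)) |∂P/∂n| = 4.62×10⁻⁴ / (6.84×10⁻⁵ × 0.903) = 7.47 m/s
Converting: 7.47 m/s × 1.944 = 15 knots

15 knots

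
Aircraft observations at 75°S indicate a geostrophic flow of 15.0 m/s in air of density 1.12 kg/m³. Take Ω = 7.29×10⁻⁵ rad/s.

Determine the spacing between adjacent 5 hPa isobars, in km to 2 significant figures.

210 km

Coriolis parameter at 75°S:
f = 2Ω sin φ = 2 × 7.29×10⁻⁵ × sin 75° = 1.41×10⁻⁴ s⁻¹
Geostrophic balance rearranged: |∂P/∂n| = f ρ V_g
|∂P/∂n| = 1.41×10⁻⁴ × 1.12 × 15.0 = 2.37×10⁻³ Pa/m
Isobar spacing: Δn = ΔP/|∂P/∂n| = 500 Pa / 2.37×10⁻³ Pa/m = 211329 m ≈ 210 km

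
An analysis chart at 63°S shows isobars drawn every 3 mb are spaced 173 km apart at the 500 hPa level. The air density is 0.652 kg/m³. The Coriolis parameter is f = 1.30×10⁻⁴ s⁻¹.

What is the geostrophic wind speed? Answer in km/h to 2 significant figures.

Pressure gradient: |∂P/∂n| = 300 Pa / 173000 m = 1.73×10⁻³ Pa/m
Geostrophic balance (pressure-gradient force = Coriolis force):
V_g = (1/(fρ)) |∂P/∂n| = 1.73×10⁻³ / (1.30×10⁻⁴ × 0.652) = 20.5 m/s
Converting: 20.5 m/s × 3.6 = 74 km/h

74 km/h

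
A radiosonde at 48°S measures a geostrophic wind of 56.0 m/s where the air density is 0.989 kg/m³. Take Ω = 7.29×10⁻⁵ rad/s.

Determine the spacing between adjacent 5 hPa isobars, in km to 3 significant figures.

Coriolis parameter at 48°S:
f = 2Ω sin φ = 2 × 7.29×10⁻⁵ × sin 48° = 1.08×10⁻⁴ s⁻¹
Geostrophic balance rearranged: |∂P/∂n| = f ρ V_g
|∂P/∂n| = 1.08×10⁻⁴ × 0.989 × 56.0 = 6.00×10⁻³ Pa/m
Isobar spacing: Δn = ΔP/|∂P/∂n| = 500 Pa / 6.00×10⁻³ Pa/m = 83321 m ≈ 83.3 km

83.3 km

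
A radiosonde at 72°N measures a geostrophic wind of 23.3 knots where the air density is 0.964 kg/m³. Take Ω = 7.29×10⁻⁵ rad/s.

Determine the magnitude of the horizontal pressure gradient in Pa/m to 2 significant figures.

1.6×10⁻³ Pa/m

Coriolis parameter at 72°N:
f = 2Ω sin φ = 2 × 7.29×10⁻⁵ × sin 72° = 1.39×10⁻⁴ s⁻¹
Wind speed in SI: 23.3 knots = 12.0 m/s
Geostrophic balance rearranged: |∂P/∂n| = f ρ V_g
|∂P/∂n| = 1.39×10⁻⁴ × 0.964 × 12.0 = 1.60×10⁻³ Pa/m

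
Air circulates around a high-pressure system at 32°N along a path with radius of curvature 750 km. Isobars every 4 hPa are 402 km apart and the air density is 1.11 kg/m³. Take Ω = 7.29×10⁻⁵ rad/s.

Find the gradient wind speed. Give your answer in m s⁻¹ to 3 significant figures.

16.0 m s⁻¹

Coriolis parameter at 32°N:
f = 2Ω sin φ = 2 × 7.29×10⁻⁵ × sin 32° = 7.73×10⁻⁵ s⁻¹
Pressure gradient: |∂P/∂n| = 400 Pa / 402000 m = 9.95×10⁻⁴ Pa/m
Geostrophic speed: V_g = |∂P/∂n|/(fρ) = 9.95×10⁻⁴/(7.73×10⁻⁵ × 1.11) = 11.6 m/s
Around a high, pressure-gradient force acts outward with centrifugal, so Coriolis balances both:
fV = (1/ρ)|∂P/∂n| + V²/R  →  V² − fR·V + fR·V_g = 0
With fR = 7.73×10⁻⁵ × 750×10³ m = 57.9 m/s:
V = [fR − √((fR)² − 4 fR V_g)]/2 = [57.9 − √(57.9² − 4×57.9×11.6)]/2 = 16 m/s
Supergeostrophic (V > V_g = 11.6 m/s), as expected around a high.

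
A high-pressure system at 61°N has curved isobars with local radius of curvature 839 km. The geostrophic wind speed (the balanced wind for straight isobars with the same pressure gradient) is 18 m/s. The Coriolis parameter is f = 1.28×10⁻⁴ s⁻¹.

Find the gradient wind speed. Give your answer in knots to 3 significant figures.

Around a high, pressure-gradient force acts outward with centrifugal, so Coriolis balances both:
fV = (1/ρ)|∂P/∂n| + V²/R  →  V² − fR·V + fR·V_g = 0
With fR = 1.28×10⁻⁴ × 839×10³ m = 107 m/s:
V = [fR − √((fR)² − 4 fR V_g)]/2 = [107 − √(107² − 4×107×18)]/2 = 22.9 m/s
Supergeostrophic (V > V_g = 18 m/s), as expected around a high.
Converting: 22.9 m/s × 1.944 = 44.5 knots

44.5 knots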